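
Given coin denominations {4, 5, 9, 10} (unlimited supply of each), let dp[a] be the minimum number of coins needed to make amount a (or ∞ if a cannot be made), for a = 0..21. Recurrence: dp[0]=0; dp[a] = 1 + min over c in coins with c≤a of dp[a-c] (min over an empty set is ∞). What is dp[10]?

1

 a  0  1  2  3  4  5  6  7  8  9 10 11 12 13 14 15 16 17 18 19 20 21
dp  0  -  -  -  1  1  -  -  2  1  1  -  3  2  2  2  4  3  2  2  2  4
(- denotes ∞ / unreachable)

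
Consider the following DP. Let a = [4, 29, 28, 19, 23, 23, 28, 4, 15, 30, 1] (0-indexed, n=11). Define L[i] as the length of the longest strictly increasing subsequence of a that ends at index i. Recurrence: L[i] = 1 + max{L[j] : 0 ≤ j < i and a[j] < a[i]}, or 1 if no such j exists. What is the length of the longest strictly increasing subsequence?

   i    0    1    2    3    4    5    6    7    8    9   10
a[i]    4   29   28   19   23   23   28    4   15   30    1
L[i]    1    2    2    2    3    3    4    1    2    5    1

5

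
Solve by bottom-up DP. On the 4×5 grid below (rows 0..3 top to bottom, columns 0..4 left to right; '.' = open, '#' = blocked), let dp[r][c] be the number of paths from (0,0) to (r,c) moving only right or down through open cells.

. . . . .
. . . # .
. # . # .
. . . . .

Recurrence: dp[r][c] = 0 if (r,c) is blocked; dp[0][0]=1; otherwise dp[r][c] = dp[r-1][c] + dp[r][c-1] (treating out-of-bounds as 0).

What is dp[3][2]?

4

r\c   0   1   2   3   4
  0   1   1   1   1   1
  1   1   2   3   0   1
  2   1   0   3   0   1
  3   1   1   4   4   5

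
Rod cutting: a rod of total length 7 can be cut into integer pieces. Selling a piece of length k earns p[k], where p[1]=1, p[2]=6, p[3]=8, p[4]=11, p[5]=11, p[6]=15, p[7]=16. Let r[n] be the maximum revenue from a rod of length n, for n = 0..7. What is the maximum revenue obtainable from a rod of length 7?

20

   n    0    1    2    3    4    5    6    7
r[n]    0    1    6    8   12   14   18   20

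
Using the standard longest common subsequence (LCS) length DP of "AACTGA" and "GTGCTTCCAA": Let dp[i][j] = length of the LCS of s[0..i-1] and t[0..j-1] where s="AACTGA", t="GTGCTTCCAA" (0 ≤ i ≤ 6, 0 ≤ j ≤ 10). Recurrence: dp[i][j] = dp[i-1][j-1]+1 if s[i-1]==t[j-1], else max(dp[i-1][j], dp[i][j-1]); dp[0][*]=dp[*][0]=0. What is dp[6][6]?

2

   ''  G  T  G  C  T  T  C  C  A  A
''  0  0  0  0  0  0  0  0  0  0  0
 A  0  0  0  0  0  0  0  0  0  1  1
 A  0  0  0  0  0  0  0  0  0  1  2
 C  0  0  0  0  1  1  1  1  1  1  2
 T  0  0  1  1  1  2  2  2  2  2  2
 G  0  1  1  2  2  2  2  2  2  2  2
 A  0  1  1  2  2  2  2  2  2  3  3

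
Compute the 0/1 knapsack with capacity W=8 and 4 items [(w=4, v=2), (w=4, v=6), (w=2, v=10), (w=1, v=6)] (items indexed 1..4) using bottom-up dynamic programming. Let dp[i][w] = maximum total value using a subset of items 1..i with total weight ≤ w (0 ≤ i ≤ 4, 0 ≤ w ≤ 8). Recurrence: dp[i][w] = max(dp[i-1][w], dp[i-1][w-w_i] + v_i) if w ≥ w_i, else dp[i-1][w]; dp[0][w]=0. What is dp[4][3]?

i\w   0   1   2   3   4   5   6   7   8
  0   0   0   0   0   0   0   0   0   0
  1   0   0   0   0   2   2   2   2   2
  2   0   0   0   0   6   6   6   6   8
  3   0   0  10  10  10  10  16  16  16
  4   0   6  10  16  16  16  16  22  22

16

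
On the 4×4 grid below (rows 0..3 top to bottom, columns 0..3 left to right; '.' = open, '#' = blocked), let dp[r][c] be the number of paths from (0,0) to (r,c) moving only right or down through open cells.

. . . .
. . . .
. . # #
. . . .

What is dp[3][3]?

r\c   0   1   2   3
  0   1   1   1   1
  1   1   2   3   4
  2   1   3   0   0
  3   1   4   4   4

4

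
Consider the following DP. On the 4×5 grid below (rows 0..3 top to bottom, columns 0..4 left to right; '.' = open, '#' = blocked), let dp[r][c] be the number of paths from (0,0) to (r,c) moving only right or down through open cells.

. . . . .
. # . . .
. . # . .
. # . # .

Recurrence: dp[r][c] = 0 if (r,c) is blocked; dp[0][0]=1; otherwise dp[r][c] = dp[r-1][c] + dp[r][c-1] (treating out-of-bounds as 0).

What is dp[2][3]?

r\c   0   1   2   3   4
  0   1   1   1   1   1
  1   1   0   1   2   3
  2   1   1   0   2   5
  3   1   0   0   0   5

2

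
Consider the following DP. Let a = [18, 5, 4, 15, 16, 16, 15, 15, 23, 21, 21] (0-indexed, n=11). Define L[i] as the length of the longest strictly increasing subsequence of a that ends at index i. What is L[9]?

4

   i    0    1    2    3    4    5    6    7    8    9   10
a[i]   18    5    4   15   16   16   15   15   23   21   21
L[i]    1    1    1    2    3    3    2    2    4    4    4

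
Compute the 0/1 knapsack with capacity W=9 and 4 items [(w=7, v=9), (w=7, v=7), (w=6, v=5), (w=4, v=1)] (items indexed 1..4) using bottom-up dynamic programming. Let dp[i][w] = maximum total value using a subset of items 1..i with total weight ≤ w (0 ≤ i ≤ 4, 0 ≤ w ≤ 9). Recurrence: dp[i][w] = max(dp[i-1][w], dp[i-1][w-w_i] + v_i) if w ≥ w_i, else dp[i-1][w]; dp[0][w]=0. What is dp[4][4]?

i\w   0   1   2   3   4   5   6   7   8   9
  0   0   0   0   0   0   0   0   0   0   0
  1   0   0   0   0   0   0   0   9   9   9
  2   0   0   0   0   0   0   0   9   9   9
  3   0   0   0   0   0   0   5   9   9   9
  4   0   0   0   0   1   1   5   9   9   9

1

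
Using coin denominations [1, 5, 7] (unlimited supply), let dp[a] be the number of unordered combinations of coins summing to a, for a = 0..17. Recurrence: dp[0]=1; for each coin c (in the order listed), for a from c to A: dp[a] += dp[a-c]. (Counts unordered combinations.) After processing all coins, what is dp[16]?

after  coin     0     1     2     3     4     5     6     7     8     9    10    11    12    13    14    15    16    17
          1     1     1     1     1     1     1     1     1     1     1     1     1     1     1     1     1     1     1
          5     1     1     1     1     1     2     2     2     2     2     3     3     3     3     3     4     4     4
          7     1     1     1     1     1     2     2     3     3     3     4     4     5     5     6     7     7     8

7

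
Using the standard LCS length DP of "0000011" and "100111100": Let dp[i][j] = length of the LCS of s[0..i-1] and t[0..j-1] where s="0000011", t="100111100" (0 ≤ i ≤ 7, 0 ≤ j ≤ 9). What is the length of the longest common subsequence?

   ''  1  0  0  1  1  1  1  0  0
''  0  0  0  0  0  0  0  0  0  0
 0  0  0  1  1  1  1  1  1  1  1
 0  0  0  1  2  2  2  2  2  2  2
 0  0  0  1  2  2  2  2  2  3  3
 0  0  0  1  2  2  2  2  2  3  4
 0  0  0  1  2  2  2  2  2  3  4
 1  0  1  1  2  3  3  3  3  3  4
 1  0  1  1  2  3  4  4  4  4  4

4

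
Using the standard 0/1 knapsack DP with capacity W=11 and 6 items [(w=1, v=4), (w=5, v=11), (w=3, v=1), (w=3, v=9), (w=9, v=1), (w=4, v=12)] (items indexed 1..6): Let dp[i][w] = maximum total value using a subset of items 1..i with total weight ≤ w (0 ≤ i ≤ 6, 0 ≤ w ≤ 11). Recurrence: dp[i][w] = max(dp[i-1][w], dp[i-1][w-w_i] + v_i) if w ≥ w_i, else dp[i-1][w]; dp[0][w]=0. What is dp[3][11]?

16

i\w   0   1   2   3   4   5   6   7   8   9  10  11
  0   0   0   0   0   0   0   0   0   0   0   0   0
  1   0   4   4   4   4   4   4   4   4   4   4   4
  2   0   4   4   4   4  11  15  15  15  15  15  15
  3   0   4   4   4   5  11  15  15  15  16  16  16
  4   0   4   4   9  13  13  15  15  20  24  24  24
  5   0   4   4   9  13  13  15  15  20  24  24  24
  6   0   4   4   9  13  16  16  21  25  25  27  27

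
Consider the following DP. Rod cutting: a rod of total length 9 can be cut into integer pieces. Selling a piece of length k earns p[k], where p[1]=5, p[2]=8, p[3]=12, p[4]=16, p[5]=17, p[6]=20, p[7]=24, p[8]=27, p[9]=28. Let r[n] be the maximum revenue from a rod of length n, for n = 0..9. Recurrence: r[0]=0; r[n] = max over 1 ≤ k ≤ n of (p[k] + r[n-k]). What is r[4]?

20

   n    0    1    2    3    4    5    6    7    8    9
r[n]    0    5   10   15   20   25   30   35   40   45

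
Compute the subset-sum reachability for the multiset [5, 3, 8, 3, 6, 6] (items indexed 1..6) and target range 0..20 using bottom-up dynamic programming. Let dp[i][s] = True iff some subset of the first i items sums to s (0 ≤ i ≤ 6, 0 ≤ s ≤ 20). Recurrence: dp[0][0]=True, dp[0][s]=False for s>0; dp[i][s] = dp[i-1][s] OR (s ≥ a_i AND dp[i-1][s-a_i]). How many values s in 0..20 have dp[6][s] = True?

16

i\s   0   1   2   3   4   5   6   7   8   9  10  11  12  13  14  15  16  17  18  19  20
  0   T   F   F   F   F   F   F   F   F   F   F   F   F   F   F   F   F   F   F   F   F
  1   T   F   F   F   F   T   F   F   F   F   F   F   F   F   F   F   F   F   F   F   F
  2   T   F   F   T   F   T   F   F   T   F   F   F   F   F   F   F   F   F   F   F   F
  3   T   F   F   T   F   T   F   F   T   F   F   T   F   T   F   F   T   F   F   F   F
  4   T   F   F   T   F   T   T   F   T   F   F   T   F   T   T   F   T   F   F   T   F
  5   T   F   F   T   F   T   T   F   T   T   F   T   T   T   T   F   T   T   F   T   T
  6   T   F   F   T   F   T   T   F   T   T   F   T   T   T   T   T   T   T   T   T   T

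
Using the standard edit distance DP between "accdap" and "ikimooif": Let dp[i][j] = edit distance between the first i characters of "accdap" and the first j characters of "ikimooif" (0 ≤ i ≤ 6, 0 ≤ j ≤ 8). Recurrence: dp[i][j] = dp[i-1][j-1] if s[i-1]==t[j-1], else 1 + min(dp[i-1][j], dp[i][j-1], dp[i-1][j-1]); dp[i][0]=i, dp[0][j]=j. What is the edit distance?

8

   ''  i  k  i  m  o  o  i  f
''  0  1  2  3  4  5  6  7  8
 a  1  1  2  3  4  5  6  7  8
 c  2  2  2  3  4  5  6  7  8
 c  3  3  3  3  4  5  6  7  8
 d  4  4  4  4  4  5  6  7  8
 a  5  5  5  5  5  5  6  7  8
 p  6  6  6  6  6  6  6  7  8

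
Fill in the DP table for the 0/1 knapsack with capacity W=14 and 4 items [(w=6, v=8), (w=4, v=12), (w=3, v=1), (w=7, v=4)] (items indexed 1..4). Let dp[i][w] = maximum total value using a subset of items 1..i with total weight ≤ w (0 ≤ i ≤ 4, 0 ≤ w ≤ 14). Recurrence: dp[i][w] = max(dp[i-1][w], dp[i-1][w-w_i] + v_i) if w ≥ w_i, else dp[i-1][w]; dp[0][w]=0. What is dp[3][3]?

1

i\w   0   1   2   3   4   5   6   7   8   9  10  11  12  13  14
  0   0   0   0   0   0   0   0   0   0   0   0   0   0   0   0
  1   0   0   0   0   0   0   8   8   8   8   8   8   8   8   8
  2   0   0   0   0  12  12  12  12  12  12  20  20  20  20  20
  3   0   0   0   1  12  12  12  13  13  13  20  20  20  21  21
  4   0   0   0   1  12  12  12  13  13  13  20  20  20  21  21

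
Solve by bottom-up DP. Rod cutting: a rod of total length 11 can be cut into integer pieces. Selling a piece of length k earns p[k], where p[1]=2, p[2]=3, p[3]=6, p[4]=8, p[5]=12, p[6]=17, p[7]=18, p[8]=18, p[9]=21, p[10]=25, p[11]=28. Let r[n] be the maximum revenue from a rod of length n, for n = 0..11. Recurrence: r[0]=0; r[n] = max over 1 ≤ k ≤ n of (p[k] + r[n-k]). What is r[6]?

   n    0    1    2    3    4    5    6    7    8    9   10   11
r[n]    0    2    4    6    8   12   17   19   21   23   25   29

17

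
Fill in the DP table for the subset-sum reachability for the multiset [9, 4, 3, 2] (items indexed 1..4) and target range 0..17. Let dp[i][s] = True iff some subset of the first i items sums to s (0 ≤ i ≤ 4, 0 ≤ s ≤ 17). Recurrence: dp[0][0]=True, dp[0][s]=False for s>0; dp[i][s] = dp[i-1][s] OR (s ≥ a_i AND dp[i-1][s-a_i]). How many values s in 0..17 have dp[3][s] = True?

i\s   0   1   2   3   4   5   6   7   8   9  10  11  12  13  14  15  16  17
  0   T   F   F   F   F   F   F   F   F   F   F   F   F   F   F   F   F   F
  1   T   F   F   F   F   F   F   F   F   T   F   F   F   F   F   F   F   F
  2   T   F   F   F   T   F   F   F   F   T   F   F   F   T   F   F   F   F
  3   T   F   F   T   T   F   F   T   F   T   F   F   T   T   F   F   T   F
  4   T   F   T   T   T   T   T   T   F   T   F   T   T   T   T   T   T   F

8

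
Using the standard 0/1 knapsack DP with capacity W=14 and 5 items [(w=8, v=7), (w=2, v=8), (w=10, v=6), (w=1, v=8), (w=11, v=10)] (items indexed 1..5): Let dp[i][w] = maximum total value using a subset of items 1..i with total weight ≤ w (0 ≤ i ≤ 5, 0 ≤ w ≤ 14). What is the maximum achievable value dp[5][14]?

26

i\w   0   1   2   3   4   5   6   7   8   9  10  11  12  13  14
  0   0   0   0   0   0   0   0   0   0   0   0   0   0   0   0
  1   0   0   0   0   0   0   0   0   7   7   7   7   7   7   7
  2   0   0   8   8   8   8   8   8   8   8  15  15  15  15  15
  3   0   0   8   8   8   8   8   8   8   8  15  15  15  15  15
  4   0   8   8  16  16  16  16  16  16  16  16  23  23  23  23
  5   0   8   8  16  16  16  16  16  16  16  16  23  23  23  26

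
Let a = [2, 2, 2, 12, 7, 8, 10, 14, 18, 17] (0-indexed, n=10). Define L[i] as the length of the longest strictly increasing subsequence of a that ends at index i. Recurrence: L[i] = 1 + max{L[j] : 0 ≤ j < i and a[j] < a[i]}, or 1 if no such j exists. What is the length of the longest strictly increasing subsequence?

   i    0    1    2    3    4    5    6    7    8    9
a[i]    2    2    2   12    7    8   10   14   18   17
L[i]    1    1    1    2    2    3    4    5    6    6

6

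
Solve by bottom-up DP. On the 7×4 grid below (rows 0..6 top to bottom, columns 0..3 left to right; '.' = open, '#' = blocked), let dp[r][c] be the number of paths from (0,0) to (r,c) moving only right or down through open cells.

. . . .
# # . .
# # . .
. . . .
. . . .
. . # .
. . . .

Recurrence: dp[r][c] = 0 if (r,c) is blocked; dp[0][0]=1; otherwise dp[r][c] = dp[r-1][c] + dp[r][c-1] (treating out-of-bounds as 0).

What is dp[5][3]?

5

r\c   0   1   2   3
  0   1   1   1   1
  1   0   0   1   2
  2   0   0   1   3
  3   0   0   1   4
  4   0   0   1   5
  5   0   0   0   5
  6   0   0   0   5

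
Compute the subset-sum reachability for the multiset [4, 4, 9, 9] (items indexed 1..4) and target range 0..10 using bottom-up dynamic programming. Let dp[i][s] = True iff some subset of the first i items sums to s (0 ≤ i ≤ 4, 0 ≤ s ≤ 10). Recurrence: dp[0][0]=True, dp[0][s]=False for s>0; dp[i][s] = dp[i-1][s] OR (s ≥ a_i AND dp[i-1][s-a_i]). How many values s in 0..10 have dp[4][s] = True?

i\s   0   1   2   3   4   5   6   7   8   9  10
  0   T   F   F   F   F   F   F   F   F   F   F
  1   T   F   F   F   T   F   F   F   F   F   F
  2   T   F   F   F   T   F   F   F   T   F   F
  3   T   F   F   F   T   F   F   F   T   T   F
  4   T   F   F   F   T   F   F   F   T   T   F

4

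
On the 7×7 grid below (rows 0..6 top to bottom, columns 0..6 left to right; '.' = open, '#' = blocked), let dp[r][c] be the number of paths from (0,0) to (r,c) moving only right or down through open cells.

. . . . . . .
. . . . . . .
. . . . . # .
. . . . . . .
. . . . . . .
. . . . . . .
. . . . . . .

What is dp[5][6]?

r\c   0   1   2   3   4   5   6
  0   1   1   1   1   1   1   1
  1   1   2   3   4   5   6   7
  2   1   3   6  10  15   0   7
  3   1   4  10  20  35  35  42
  4   1   5  15  35  70 105 147
  5   1   6  21  56 126 231 378
  6   1   7  28  84 210 441 819

378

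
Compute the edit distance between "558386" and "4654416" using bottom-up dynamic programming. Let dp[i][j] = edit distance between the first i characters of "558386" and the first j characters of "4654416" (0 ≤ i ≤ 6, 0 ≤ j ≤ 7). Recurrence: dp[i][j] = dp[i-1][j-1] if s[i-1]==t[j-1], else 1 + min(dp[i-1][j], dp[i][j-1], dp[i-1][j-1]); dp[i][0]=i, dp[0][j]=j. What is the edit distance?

   ''  4  6  5  4  4  1  6
''  0  1  2  3  4  5  6  7
 5  1  1  2  2  3  4  5  6
 5  2  2  2  2  3  4  5  6
 8  3  3  3  3  3  4  5  6
 3  4  4  4  4  4  4  5  6
 8  5  5  5  5  5  5  5  6
 6  6  6  5  6  6  6  6  5

5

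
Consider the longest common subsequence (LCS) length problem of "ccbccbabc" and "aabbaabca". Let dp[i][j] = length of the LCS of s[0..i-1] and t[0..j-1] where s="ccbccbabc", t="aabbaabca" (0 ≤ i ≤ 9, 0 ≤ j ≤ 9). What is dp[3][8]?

   ''  a  a  b  b  a  a  b  c  a
''  0  0  0  0  0  0  0  0  0  0
 c  0  0  0  0  0  0  0  0  1  1
 c  0  0  0  0  0  0  0  0  1  1
 b  0  0  0  1  1  1  1  1  1  1
 c  0  0  0  1  1  1  1  1  2  2
 c  0  0  0  1  1  1  1  1  2  2
 b  0  0  0  1  2  2  2  2  2  2
 a  0  1  1  1  2  3  3  3  3  3
 b  0  1  1  2  2  3  3  4  4  4
 c  0  1  1  2  2  3  3  4  5  5

1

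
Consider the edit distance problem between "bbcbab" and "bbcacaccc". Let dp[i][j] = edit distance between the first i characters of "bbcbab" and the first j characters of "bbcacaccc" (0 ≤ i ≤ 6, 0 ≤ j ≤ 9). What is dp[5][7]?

   ''  b  b  c  a  c  a  c  c  c
''  0  1  2  3  4  5  6  7  8  9
 b  1  0  1  2  3  4  5  6  7  8
 b  2  1  0  1  2  3  4  5  6  7
 c  3  2  1  0  1  2  3  4  5  6
 b  4  3  2  1  1  2  3  4  5  6
 a  5  4  3  2  1  2  2  3  4  5
 b  6  5  4  3  2  2  3  3  4  5

3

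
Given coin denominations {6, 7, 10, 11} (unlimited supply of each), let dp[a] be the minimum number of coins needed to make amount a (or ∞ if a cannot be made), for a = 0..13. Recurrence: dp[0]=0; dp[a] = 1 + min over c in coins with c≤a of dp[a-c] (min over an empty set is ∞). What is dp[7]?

 a  0  1  2  3  4  5  6  7  8  9 10 11 12 13
dp  0  -  -  -  -  -  1  1  -  -  1  1  2  2
(- denotes ∞ / unreachable)

1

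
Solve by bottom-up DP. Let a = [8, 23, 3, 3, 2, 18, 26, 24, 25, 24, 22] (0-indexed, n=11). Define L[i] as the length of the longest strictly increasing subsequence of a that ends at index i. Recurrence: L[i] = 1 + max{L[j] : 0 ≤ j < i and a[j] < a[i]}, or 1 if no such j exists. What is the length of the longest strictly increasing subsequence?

4

   i    0    1    2    3    4    5    6    7    8    9   10
a[i]    8   23    3    3    2   18   26   24   25   24   22
L[i]    1    2    1    1    1    2    3    3    4    3    3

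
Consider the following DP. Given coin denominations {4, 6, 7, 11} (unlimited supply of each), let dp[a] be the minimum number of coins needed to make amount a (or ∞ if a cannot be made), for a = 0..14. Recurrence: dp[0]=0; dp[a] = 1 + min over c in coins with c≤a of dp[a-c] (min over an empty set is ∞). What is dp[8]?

 a  0  1  2  3  4  5  6  7  8  9 10 11 12 13 14
dp  0  -  -  -  1  -  1  1  2  -  2  1  2  2  2
(- denotes ∞ / unreachable)

2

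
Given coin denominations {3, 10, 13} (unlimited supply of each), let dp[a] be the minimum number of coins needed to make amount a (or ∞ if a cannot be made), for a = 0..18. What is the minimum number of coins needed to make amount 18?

 a  0  1  2  3  4  5  6  7  8  9 10 11 12 13 14 15 16 17 18
dp  0  -  -  1  -  -  2  -  -  3  1  -  4  1  -  5  2  -  6
(- denotes ∞ / unreachable)

6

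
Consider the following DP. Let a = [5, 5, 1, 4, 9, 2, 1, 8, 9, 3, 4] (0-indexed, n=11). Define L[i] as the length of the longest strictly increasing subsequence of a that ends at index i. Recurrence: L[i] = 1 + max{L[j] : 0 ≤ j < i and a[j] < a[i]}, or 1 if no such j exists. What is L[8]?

4

   i    0    1    2    3    4    5    6    7    8    9   10
a[i]    5    5    1    4    9    2    1    8    9    3    4
L[i]    1    1    1    2    3    2    1    3    4    3    4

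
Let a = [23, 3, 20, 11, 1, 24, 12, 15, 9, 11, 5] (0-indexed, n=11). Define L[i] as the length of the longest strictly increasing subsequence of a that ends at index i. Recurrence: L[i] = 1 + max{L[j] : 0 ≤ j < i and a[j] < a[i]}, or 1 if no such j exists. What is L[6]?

3

   i    0    1    2    3    4    5    6    7    8    9   10
a[i]   23    3   20   11    1   24   12   15    9   11    5
L[i]    1    1    2    2    1    3    3    4    2    3    2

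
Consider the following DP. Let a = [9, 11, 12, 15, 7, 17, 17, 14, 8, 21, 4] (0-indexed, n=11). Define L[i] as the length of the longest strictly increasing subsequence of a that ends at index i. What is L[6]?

   i    0    1    2    3    4    5    6    7    8    9   10
a[i]    9   11   12   15    7   17   17   14    8   21    4
L[i]    1    2    3    4    1    5    5    4    2    6    1

5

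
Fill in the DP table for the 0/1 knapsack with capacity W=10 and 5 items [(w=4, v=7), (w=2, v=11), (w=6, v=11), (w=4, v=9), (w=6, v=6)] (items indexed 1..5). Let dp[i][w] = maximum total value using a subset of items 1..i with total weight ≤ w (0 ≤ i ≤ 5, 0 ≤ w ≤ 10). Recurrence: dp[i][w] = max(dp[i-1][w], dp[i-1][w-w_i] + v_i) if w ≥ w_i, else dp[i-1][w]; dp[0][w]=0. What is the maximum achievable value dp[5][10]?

i\w   0   1   2   3   4   5   6   7   8   9  10
  0   0   0   0   0   0   0   0   0   0   0   0
  1   0   0   0   0   7   7   7   7   7   7   7
  2   0   0  11  11  11  11  18  18  18  18  18
  3   0   0  11  11  11  11  18  18  22  22  22
  4   0   0  11  11  11  11  20  20  22  22  27
  5   0   0  11  11  11  11  20  20  22  22  27

27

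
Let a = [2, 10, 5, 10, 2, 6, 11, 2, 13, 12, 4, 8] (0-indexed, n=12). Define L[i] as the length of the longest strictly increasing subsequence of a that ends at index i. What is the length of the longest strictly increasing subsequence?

   i    0    1    2    3    4    5    6    7    8    9   10   11
a[i]    2   10    5   10    2    6   11    2   13   12    4    8
L[i]    1    2    2    3    1    3    4    1    5    5    2    4

5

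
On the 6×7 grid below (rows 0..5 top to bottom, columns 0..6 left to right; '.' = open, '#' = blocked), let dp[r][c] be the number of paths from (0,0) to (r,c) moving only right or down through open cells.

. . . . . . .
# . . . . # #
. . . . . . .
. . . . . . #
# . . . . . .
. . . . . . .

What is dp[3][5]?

r\c   0   1   2   3   4   5   6
  0   1   1   1   1   1   1   1
  1   0   1   2   3   4   0   0
  2   0   1   3   6  10  10  10
  3   0   1   4  10  20  30   0
  4   0   1   5  15  35  65  65
  5   0   1   6  21  56 121 186

30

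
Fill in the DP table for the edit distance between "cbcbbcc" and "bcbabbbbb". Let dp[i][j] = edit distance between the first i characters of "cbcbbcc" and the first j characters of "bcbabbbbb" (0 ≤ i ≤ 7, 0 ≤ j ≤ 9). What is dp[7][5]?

   ''  b  c  b  a  b  b  b  b  b
''  0  1  2  3  4  5  6  7  8  9
 c  1  1  1  2  3  4  5  6  7  8
 b  2  1  2  1  2  3  4  5  6  7
 c  3  2  1  2  2  3  4  5  6  7
 b  4  3  2  1  2  2  3  4  5  6
 b  5  4  3  2  2  2  2  3  4  5
 c  6  5  4  3  3  3  3  3  4  5
 c  7  6  5  4  4  4  4  4  4  5

4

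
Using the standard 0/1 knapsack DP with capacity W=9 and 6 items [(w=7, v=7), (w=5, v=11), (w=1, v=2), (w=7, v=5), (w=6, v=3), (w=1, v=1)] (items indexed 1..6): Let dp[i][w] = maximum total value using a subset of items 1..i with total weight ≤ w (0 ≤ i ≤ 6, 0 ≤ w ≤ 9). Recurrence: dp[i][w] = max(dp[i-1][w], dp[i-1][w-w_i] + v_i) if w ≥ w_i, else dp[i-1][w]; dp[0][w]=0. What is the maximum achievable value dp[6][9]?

i\w   0   1   2   3   4   5   6   7   8   9
  0   0   0   0   0   0   0   0   0   0   0
  1   0   0   0   0   0   0   0   7   7   7
  2   0   0   0   0   0  11  11  11  11  11
  3   0   2   2   2   2  11  13  13  13  13
  4   0   2   2   2   2  11  13  13  13  13
  5   0   2   2   2   2  11  13  13  13  13
  6   0   2   3   3   3  11  13  14  14  14

14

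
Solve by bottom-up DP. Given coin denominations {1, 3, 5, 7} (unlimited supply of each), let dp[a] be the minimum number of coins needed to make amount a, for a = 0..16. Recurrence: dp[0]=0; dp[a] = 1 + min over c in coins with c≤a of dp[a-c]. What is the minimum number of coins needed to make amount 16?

 a  0  1  2  3  4  5  6  7  8  9 10 11 12 13 14 15 16
dp  0  1  2  1  2  1  2  1  2  3  2  3  2  3  2  3  4

4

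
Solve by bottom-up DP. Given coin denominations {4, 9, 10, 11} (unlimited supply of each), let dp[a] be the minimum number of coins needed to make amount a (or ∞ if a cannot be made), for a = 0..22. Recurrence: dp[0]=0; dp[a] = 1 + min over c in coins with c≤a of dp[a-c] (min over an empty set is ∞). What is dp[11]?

 a  0  1  2  3  4  5  6  7  8  9 10 11 12 13 14 15 16 17 18 19 20 21 22
dp  0  -  -  -  1  -  -  -  2  1  1  1  3  2  2  2  4  3  2  2  2  2  2
(- denotes ∞ / unreachable)

1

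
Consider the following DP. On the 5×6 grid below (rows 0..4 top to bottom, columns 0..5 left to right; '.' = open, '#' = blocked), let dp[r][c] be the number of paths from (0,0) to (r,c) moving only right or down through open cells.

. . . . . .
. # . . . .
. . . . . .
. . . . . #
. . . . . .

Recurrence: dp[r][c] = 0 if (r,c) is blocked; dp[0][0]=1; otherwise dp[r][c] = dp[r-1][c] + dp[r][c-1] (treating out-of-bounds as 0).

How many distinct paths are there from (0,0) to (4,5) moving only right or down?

r\c   0   1   2   3   4   5
  0   1   1   1   1   1   1
  1   1   0   1   2   3   4
  2   1   1   2   4   7  11
  3   1   2   4   8  15   0
  4   1   3   7  15  30  30

30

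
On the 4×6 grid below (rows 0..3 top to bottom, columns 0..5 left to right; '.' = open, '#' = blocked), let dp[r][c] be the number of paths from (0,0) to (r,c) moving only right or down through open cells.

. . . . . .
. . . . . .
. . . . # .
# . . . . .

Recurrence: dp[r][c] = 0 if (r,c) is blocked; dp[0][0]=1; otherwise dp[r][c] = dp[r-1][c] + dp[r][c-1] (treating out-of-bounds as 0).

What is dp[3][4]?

19

r\c   0   1   2   3   4   5
  0   1   1   1   1   1   1
  1   1   2   3   4   5   6
  2   1   3   6  10   0   6
  3   0   3   9  19  19  25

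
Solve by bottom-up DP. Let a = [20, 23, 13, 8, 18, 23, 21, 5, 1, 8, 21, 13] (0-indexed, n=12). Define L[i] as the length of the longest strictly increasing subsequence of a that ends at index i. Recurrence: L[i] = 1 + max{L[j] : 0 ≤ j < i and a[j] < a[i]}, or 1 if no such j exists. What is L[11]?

   i    0    1    2    3    4    5    6    7    8    9   10   11
a[i]   20   23   13    8   18   23   21    5    1    8   21   13
L[i]    1    2    1    1    2    3    3    1    1    2    3    3

3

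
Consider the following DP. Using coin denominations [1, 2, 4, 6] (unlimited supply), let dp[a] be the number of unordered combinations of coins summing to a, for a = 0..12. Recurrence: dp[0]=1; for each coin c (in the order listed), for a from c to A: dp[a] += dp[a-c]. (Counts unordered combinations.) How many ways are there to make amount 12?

after  coin     0     1     2     3     4     5     6     7     8     9    10    11    12
          1     1     1     1     1     1     1     1     1     1     1     1     1     1
          2     1     1     2     2     3     3     4     4     5     5     6     6     7
          4     1     1     2     2     4     4     6     6     9     9    12    12    16
          6     1     1     2     2     4     4     7     7    11    11    16    16    23

23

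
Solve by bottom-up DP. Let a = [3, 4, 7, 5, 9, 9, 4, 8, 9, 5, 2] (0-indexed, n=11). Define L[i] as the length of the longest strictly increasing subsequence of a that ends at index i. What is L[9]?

3

   i    0    1    2    3    4    5    6    7    8    9   10
a[i]    3    4    7    5    9    9    4    8    9    5    2
L[i]    1    2    3    3    4    4    2    4    5    3    1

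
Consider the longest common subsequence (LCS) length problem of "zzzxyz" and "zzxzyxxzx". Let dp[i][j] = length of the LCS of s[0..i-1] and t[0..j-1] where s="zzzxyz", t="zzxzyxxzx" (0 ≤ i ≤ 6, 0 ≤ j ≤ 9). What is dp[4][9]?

   ''  z  z  x  z  y  x  x  z  x
''  0  0  0  0  0  0  0  0  0  0
 z  0  1  1  1  1  1  1  1  1  1
 z  0  1  2  2  2  2  2  2  2  2
 z  0  1  2  2  3  3  3  3  3  3
 x  0  1  2  3  3  3  4  4  4  4
 y  0  1  2  3  3  4  4  4  4  4
 z  0  1  2  3  4  4  4  4  5  5

4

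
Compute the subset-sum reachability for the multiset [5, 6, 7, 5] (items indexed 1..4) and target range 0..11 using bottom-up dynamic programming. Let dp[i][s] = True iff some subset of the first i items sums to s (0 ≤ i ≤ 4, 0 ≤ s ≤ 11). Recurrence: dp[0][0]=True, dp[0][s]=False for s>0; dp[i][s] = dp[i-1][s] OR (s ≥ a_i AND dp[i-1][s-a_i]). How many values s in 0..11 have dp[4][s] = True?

i\s   0   1   2   3   4   5   6   7   8   9  10  11
  0   T   F   F   F   F   F   F   F   F   F   F   F
  1   T   F   F   F   F   T   F   F   F   F   F   F
  2   T   F   F   F   F   T   T   F   F   F   F   T
  3   T   F   F   F   F   T   T   T   F   F   F   T
  4   T   F   F   F   F   T   T   T   F   F   T   T

6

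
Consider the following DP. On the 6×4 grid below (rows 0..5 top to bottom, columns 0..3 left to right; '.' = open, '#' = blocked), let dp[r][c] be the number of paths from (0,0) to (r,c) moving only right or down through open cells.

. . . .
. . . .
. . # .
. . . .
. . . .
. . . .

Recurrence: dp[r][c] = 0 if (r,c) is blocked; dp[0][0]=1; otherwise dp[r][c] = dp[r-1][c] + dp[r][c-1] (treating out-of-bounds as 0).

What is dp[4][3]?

r\c   0   1   2   3
  0   1   1   1   1
  1   1   2   3   4
  2   1   3   0   4
  3   1   4   4   8
  4   1   5   9  17
  5   1   6  15  32

17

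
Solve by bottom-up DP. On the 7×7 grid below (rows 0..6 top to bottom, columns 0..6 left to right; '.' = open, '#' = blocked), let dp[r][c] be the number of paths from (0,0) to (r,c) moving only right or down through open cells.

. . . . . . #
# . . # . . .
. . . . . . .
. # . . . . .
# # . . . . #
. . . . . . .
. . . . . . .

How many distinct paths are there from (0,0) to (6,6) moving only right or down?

r\c   0   1   2   3   4   5   6
  0   1   1   1   1   1   1   0
  1   0   1   2   0   1   2   2
  2   0   1   3   3   4   6   8
  3   0   0   3   6  10  16  24
  4   0   0   3   9  19  35   0
  5   0   0   3  12  31  66  66
  6   0   0   3  15  46 112 178

178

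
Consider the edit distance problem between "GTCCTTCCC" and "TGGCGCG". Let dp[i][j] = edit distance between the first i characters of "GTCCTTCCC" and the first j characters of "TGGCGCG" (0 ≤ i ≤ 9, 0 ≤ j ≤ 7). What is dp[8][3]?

7

   ''  T  G  G  C  G  C  G
''  0  1  2  3  4  5  6  7
 G  1  1  1  2  3  4  5  6
 T  2  1  2  2  3  4  5  6
 C  3  2  2  3  2  3  4  5
 C  4  3  3  3  3  3  3  4
 T  5  4  4  4  4  4  4  4
 T  6  5  5  5  5  5  5  5
 C  7  6  6  6  5  6  5  6
 C  8  7  7  7  6  6  6  6
 C  9  8  8  8  7  7  6  7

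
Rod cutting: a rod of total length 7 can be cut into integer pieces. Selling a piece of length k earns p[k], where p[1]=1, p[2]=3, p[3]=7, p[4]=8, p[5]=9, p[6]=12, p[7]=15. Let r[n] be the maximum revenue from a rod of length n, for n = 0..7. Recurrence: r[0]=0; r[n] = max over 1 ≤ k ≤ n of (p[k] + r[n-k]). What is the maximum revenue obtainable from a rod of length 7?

   n    0    1    2    3    4    5    6    7
r[n]    0    1    3    7    8   10   14   15

15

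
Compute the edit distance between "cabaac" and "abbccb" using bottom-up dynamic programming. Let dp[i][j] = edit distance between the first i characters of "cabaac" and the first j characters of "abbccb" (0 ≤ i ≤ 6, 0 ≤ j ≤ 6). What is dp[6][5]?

3

   ''  a  b  b  c  c  b
''  0  1  2  3  4  5  6
 c  1  1  2  3  3  4  5
 a  2  1  2  3  4  4  5
 b  3  2  1  2  3  4  4
 a  4  3  2  2  3  4  5
 a  5  4  3  3  3  4  5
 c  6  5  4  4  3  3  4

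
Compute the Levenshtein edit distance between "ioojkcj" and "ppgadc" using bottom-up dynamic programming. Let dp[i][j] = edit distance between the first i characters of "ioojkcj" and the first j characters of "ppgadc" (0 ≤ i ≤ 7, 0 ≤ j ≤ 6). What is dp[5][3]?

5

   ''  p  p  g  a  d  c
''  0  1  2  3  4  5  6
 i  1  1  2  3  4  5  6
 o  2  2  2  3  4  5  6
 o  3  3  3  3  4  5  6
 j  4  4  4  4  4  5  6
 k  5  5  5  5  5  5  6
 c  6  6  6  6  6  6  5
 j  7  7  7  7  7  7  6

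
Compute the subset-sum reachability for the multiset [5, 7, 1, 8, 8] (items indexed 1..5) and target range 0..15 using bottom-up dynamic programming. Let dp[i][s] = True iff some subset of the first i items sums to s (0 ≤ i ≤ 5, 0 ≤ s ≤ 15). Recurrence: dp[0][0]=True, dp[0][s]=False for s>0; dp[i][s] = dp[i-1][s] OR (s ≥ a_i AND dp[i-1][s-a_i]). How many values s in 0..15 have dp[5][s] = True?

i\s   0   1   2   3   4   5   6   7   8   9  10  11  12  13  14  15
  0   T   F   F   F   F   F   F   F   F   F   F   F   F   F   F   F
  1   T   F   F   F   F   T   F   F   F   F   F   F   F   F   F   F
  2   T   F   F   F   F   T   F   T   F   F   F   F   T   F   F   F
  3   T   T   F   F   F   T   T   T   T   F   F   F   T   T   F   F
  4   T   T   F   F   F   T   T   T   T   T   F   F   T   T   T   T
  5   T   T   F   F   F   T   T   T   T   T   F   F   T   T   T   T

11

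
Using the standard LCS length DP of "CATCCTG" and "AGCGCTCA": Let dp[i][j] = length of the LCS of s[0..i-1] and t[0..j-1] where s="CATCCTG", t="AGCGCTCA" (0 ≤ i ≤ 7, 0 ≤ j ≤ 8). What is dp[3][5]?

1

   ''  A  G  C  G  C  T  C  A
''  0  0  0  0  0  0  0  0  0
 C  0  0  0  1  1  1  1  1  1
 A  0  1  1  1  1  1  1  1  2
 T  0  1  1  1  1  1  2  2  2
 C  0  1  1  2  2  2  2  3  3
 C  0  1  1  2  2  3  3  3  3
 T  0  1  1  2  2  3  4  4  4
 G  0  1  2  2  3  3  4  4  4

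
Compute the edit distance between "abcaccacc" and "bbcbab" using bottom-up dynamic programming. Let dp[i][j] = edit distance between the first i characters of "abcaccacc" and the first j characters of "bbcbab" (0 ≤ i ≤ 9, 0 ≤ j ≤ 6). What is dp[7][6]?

5

   ''  b  b  c  b  a  b
''  0  1  2  3  4  5  6
 a  1  1  2  3  4  4  5
 b  2  1  1  2  3  4  4
 c  3  2  2  1  2  3  4
 a  4  3  3  2  2  2  3
 c  5  4  4  3  3  3  3
 c  6  5  5  4  4  4  4
 a  7  6  6  5  5  4  5
 c  8  7  7  6  6  5  5
 c  9  8  8  7  7  6  6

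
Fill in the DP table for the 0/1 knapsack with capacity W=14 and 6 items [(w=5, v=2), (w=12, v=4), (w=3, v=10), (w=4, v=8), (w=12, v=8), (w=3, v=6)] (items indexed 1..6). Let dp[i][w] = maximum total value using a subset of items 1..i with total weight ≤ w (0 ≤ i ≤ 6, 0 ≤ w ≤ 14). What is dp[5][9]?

i\w   0   1   2   3   4   5   6   7   8   9  10  11  12  13  14
  0   0   0   0   0   0   0   0   0   0   0   0   0   0   0   0
  1   0   0   0   0   0   2   2   2   2   2   2   2   2   2   2
  2   0   0   0   0   0   2   2   2   2   2   2   2   4   4   4
  3   0   0   0  10  10  10  10  10  12  12  12  12  12  12  12
  4   0   0   0  10  10  10  10  18  18  18  18  18  20  20  20
  5   0   0   0  10  10  10  10  18  18  18  18  18  20  20  20
  6   0   0   0  10  10  10  16  18  18  18  24  24  24  24  24

18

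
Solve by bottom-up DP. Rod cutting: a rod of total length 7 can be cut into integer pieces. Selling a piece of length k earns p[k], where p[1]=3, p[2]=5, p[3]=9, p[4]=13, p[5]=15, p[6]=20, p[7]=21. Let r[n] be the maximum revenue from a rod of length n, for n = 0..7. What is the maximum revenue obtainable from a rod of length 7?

   n    0    1    2    3    4    5    6    7
r[n]    0    3    6    9   13   16   20   23

23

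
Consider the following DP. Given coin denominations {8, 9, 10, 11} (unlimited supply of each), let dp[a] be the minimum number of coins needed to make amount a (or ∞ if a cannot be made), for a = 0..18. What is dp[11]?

 a  0  1  2  3  4  5  6  7  8  9 10 11 12 13 14 15 16 17 18
dp  0  -  -  -  -  -  -  -  1  1  1  1  -  -  -  -  2  2  2
(- denotes ∞ / unreachable)

1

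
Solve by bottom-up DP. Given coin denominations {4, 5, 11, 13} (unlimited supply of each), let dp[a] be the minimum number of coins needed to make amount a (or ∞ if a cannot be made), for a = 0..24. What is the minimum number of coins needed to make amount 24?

2

 a  0  1  2  3  4  5  6  7  8  9 10 11 12 13 14 15 16 17 18 19 20 21 22 23 24
dp  0  -  -  -  1  1  -  -  2  2  2  1  3  1  3  2  2  2  2  3  3  3  2  3  2
(- denotes ∞ / unreachable)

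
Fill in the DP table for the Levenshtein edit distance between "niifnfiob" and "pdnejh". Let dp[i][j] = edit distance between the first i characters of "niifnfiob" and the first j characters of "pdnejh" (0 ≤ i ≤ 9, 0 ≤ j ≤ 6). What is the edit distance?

8

   ''  p  d  n  e  j  h
''  0  1  2  3  4  5  6
 n  1  1  2  2  3  4  5
 i  2  2  2  3  3  4  5
 i  3  3  3  3  4  4  5
 f  4  4  4  4  4  5  5
 n  5  5  5  4  5  5  6
 f  6  6  6  5  5  6  6
 i  7  7  7  6  6  6  7
 o  8  8  8  7  7  7  7
 b  9  9  9  8  8  8  8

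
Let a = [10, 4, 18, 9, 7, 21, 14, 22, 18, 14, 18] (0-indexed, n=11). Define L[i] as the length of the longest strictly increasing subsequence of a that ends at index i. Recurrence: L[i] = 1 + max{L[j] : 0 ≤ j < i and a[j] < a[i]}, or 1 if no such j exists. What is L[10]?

4

   i    0    1    2    3    4    5    6    7    8    9   10
a[i]   10    4   18    9    7   21   14   22   18   14   18
L[i]    1    1    2    2    2    3    3    4    4    3    4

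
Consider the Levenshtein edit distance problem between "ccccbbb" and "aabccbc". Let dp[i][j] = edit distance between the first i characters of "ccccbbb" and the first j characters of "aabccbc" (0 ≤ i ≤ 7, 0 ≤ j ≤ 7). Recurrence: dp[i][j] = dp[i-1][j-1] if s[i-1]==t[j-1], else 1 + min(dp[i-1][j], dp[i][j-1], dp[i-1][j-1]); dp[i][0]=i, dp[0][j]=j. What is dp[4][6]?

   ''  a  a  b  c  c  b  c
''  0  1  2  3  4  5  6  7
 c  1  1  2  3  3  4  5  6
 c  2  2  2  3  3  3  4  5
 c  3  3  3  3  3  3  4  4
 c  4  4  4  4  3  3  4  4
 b  5  5  5  4  4  4  3  4
 b  6  6  6  5  5  5  4  4
 b  7  7  7  6  6  6  5  5

4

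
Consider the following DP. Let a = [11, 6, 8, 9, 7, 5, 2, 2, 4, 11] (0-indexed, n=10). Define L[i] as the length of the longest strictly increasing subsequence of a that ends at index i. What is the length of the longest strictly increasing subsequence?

   i    0    1    2    3    4    5    6    7    8    9
a[i]   11    6    8    9    7    5    2    2    4   11
L[i]    1    1    2    3    2    1    1    1    2    4

4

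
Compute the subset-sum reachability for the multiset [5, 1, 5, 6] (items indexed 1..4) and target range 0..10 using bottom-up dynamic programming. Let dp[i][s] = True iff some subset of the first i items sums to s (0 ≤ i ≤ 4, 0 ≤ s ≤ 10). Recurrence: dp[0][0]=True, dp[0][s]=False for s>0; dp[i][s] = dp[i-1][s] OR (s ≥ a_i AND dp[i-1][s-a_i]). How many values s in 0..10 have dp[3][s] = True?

i\s   0   1   2   3   4   5   6   7   8   9  10
  0   T   F   F   F   F   F   F   F   F   F   F
  1   T   F   F   F   F   T   F   F   F   F   F
  2   T   T   F   F   F   T   T   F   F   F   F
  3   T   T   F   F   F   T   T   F   F   F   T
  4   T   T   F   F   F   T   T   T   F   F   T

5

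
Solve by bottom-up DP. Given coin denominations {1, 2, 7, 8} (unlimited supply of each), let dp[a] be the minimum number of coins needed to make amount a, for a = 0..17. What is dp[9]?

2

 a  0  1  2  3  4  5  6  7  8  9 10 11 12 13 14 15 16 17
dp  0  1  1  2  2  3  3  1  1  2  2  3  3  4  2  2  2  3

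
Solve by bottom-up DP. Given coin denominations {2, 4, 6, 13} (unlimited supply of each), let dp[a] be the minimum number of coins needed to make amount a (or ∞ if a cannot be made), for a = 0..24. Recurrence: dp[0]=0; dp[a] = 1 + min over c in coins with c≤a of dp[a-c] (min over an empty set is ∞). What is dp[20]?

 a  0  1  2  3  4  5  6  7  8  9 10 11 12 13 14 15 16 17 18 19 20 21 22 23 24
dp  0  -  1  -  1  -  1  -  2  -  2  -  2  1  3  2  3  2  3  2  4  3  4  3  4
(- denotes ∞ / unreachable)

4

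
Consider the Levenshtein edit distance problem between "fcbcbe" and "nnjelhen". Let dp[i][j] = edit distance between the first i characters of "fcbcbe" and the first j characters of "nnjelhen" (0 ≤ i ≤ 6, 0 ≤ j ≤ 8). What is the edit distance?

   ''  n  n  j  e  l  h  e  n
''  0  1  2  3  4  5  6  7  8
 f  1  1  2  3  4  5  6  7  8
 c  2  2  2  3  4  5  6  7  8
 b  3  3  3  3  4  5  6  7  8
 c  4  4  4  4  4  5  6  7  8
 b  5  5  5  5  5  5  6  7  8
 e  6  6  6  6  5  6  6  6  7

7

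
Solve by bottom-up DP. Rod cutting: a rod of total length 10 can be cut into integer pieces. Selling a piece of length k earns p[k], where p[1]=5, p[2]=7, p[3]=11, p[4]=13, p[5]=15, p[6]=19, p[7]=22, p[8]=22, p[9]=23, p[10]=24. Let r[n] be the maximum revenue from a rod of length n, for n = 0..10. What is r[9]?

45

   n    0    1    2    3    4    5    6    7    8    9   10
r[n]    0    5   10   15   20   25   30   35   40   45   50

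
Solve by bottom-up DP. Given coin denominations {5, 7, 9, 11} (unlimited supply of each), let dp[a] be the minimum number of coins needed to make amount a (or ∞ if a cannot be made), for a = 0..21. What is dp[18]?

 a  0  1  2  3  4  5  6  7  8  9 10 11 12 13 14 15 16 17 18 19 20 21
dp  0  -  -  -  -  1  -  1  -  1  2  1  2  -  2  3  2  3  2  3  2  3
(- denotes ∞ / unreachable)

2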